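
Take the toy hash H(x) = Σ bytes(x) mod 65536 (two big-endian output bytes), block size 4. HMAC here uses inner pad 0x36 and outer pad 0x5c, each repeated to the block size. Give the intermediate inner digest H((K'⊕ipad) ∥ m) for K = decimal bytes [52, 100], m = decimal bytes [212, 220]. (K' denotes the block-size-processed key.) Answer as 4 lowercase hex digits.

0270

Key decimal bytes [52, 100] = 34 64 is 2 bytes ≤ B = 4; zero-pad to 4 bytes: K' = 34 64 00 00.
K' ⊕ ipad = 02 52 36 36.
Inner input = 02 52 36 36 ∥ d4 dc.
Inner hash: sum = 2+82+54+54+212+220 = 624 → 02 70.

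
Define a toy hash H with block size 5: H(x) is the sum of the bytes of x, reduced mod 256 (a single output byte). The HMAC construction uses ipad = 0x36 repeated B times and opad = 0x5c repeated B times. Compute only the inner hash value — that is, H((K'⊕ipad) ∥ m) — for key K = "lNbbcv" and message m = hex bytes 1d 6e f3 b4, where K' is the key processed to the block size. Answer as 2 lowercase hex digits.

Key "lNbbcv" = 6c 4e 62 62 63 76 is 6 bytes > B = 5, so hash it first: H(key) = 57, then zero-pad to 5 bytes: K' = 57 00 00 00 00.
K' ⊕ ipad = 61 36 36 36 36.
Inner input = 61 36 36 36 36 ∥ 1d 6e f3 b4.
Inner hash: sum = 97+54+54+54+54+29+110+243+180 = 875; mod 256 = 107 → 6b.

6b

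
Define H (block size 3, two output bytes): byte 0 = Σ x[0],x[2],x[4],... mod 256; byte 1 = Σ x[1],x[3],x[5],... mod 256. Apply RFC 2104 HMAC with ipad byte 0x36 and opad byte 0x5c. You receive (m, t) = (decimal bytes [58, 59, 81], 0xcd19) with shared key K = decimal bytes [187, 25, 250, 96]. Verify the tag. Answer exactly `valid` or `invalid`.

invalid

Key decimal bytes [187, 25, 250, 96] = bb 19 fa 60 is 4 bytes > B = 3, so hash it first: H(key) = b5 79, then zero-pad to 3 bytes: K' = b5 79 00.
K' ⊕ ipad = 83 4f 36; K' ⊕ opad = e9 25 5c.
Inner hash: even-index sum = 244 mod 256 = 244; odd-index sum = 218 mod 256 = 218 → f4 da.
Outer hash (recomputed tag): even-index sum = 543 mod 256 = 31; odd-index sum = 281 mod 256 = 25 → 1f 19.
Recomputed tag = 1f19; claimed = cd19 → mismatch.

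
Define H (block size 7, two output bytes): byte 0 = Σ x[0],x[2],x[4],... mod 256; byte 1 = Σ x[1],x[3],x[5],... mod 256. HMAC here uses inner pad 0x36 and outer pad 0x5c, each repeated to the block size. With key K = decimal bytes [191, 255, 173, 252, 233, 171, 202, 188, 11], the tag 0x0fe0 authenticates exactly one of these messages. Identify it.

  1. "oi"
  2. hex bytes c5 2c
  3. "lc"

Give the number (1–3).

2

Key decimal bytes [191, 255, 173, 252, 233, 171, 202, 188, 11] = bf ff ad fc e9 ab ca bc 0b is 9 bytes > B = 7, so hash it first: H(key) = 2a 62, then zero-pad to 7 bytes: K' = 2a 62 00 00 00 00 00.
K' ⊕ ipad = 1c 54 36 36 36 36 36; K' ⊕ opad = 76 3e 5c 5c 5c 5c 5c.
m1: inner = H(1c 54 36 36 36 36 36 6f 69) = 27 2f; tag = H(76 3e 5c 5c 5c 5c 5c 27 2f) = b91d
m2: inner = H(1c 54 36 36 36 36 36 c5 2c) = ea 85; tag = H(76 3e 5c 5c 5c 5c 5c ea 85) = 0fe0 ← matches
m3: inner = H(1c 54 36 36 36 36 36 6c 63) = 21 2c; tag = H(76 3e 5c 5c 5c 5c 5c 21 2c) = b617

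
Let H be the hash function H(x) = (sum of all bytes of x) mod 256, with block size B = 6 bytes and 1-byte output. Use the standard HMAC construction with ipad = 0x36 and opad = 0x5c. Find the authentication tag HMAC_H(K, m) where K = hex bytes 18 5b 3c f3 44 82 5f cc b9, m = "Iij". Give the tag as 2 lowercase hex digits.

Key hex bytes 18 5b 3c f3 44 82 5f cc b9 is 9 bytes > B = 6, so hash it first: H(key) = 4c, then zero-pad to 6 bytes: K' = 4c 00 00 00 00 00.
K' ⊕ ipad = 7a 36 36 36 36 36.  K' ⊕ opad = 10 5c 5c 5c 5c 5c.
Inner input = (K'⊕ipad) ∥ m = 7a 36 36 36 36 36 ∥ 49 69 6a.
Inner hash: sum = 122+54+54+54+54+54+73+105+106 = 676; mod 256 = 164 → a4.
Outer input = (K'⊕opad) ∥ inner = 10 5c 5c 5c 5c 5c ∥ a4.
Outer hash (tag): sum = 16+92+92+92+92+92+164 = 640; mod 256 = 128 → 80.

80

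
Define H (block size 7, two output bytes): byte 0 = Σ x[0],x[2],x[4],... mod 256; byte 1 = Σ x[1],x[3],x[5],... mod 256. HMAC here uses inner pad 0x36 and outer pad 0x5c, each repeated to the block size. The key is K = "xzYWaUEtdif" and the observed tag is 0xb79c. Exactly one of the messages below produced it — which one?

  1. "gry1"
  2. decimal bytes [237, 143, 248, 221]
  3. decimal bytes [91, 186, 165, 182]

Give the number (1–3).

2

Key "xzYWaUEtdif" = 78 7a 59 57 61 55 45 74 64 69 66 is 11 bytes > B = 7, so hash it first: H(key) = 41 03, then zero-pad to 7 bytes: K' = 41 03 00 00 00 00 00.
K' ⊕ ipad = 77 35 36 36 36 36 36; K' ⊕ opad = 1d 5f 5c 5c 5c 5c 5c.
m1: inner = H(77 35 36 36 36 36 36 67 72 79 31) = bc 81; tag = H(1d 5f 5c 5c 5c 5c 5c bc 81) = b2d3
m2: inner = H(77 35 36 36 36 36 36 ed 8f f8 dd) = 85 86; tag = H(1d 5f 5c 5c 5c 5c 5c 85 86) = b79c ← matches
m3: inner = H(77 35 36 36 36 36 36 5b ba a5 b6) = 89 a1; tag = H(1d 5f 5c 5c 5c 5c 5c 89 a1) = d2a0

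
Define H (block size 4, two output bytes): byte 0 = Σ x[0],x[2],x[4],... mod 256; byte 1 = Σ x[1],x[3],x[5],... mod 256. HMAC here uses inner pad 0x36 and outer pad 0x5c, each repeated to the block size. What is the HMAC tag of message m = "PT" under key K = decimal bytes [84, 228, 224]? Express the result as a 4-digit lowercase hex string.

4c70

Key decimal bytes [84, 228, 224] = 54 e4 e0 is 3 bytes ≤ B = 4; zero-pad to 4 bytes: K' = 54 e4 e0 00.
K' ⊕ ipad = 62 d2 d6 36.  K' ⊕ opad = 08 b8 bc 5c.
Inner input = (K'⊕ipad) ∥ m = 62 d2 d6 36 ∥ 50 54.
Inner hash: even-index sum = 392 mod 256 = 136; odd-index sum = 348 mod 256 = 92 → 88 5c.
Outer input = (K'⊕opad) ∥ inner = 08 b8 bc 5c ∥ 88 5c.
Outer hash (tag): even-index sum = 332 mod 256 = 76; odd-index sum = 368 mod 256 = 112 → 4c 70.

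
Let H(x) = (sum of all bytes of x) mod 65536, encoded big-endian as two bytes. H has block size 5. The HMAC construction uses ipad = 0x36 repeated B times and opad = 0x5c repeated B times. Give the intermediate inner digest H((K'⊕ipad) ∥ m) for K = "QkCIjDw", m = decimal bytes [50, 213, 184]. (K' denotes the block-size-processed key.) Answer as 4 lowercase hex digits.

Key "QkCIjDw" = 51 6b 43 49 6a 44 77 is 7 bytes > B = 5, so hash it first: H(key) = 02 6d, then zero-pad to 5 bytes: K' = 02 6d 00 00 00.
K' ⊕ ipad = 34 5b 36 36 36.
Inner input = 34 5b 36 36 36 ∥ 32 d5 b8.
Inner hash: sum = 52+91+54+54+54+50+213+184 = 752 → 02 f0.

02f0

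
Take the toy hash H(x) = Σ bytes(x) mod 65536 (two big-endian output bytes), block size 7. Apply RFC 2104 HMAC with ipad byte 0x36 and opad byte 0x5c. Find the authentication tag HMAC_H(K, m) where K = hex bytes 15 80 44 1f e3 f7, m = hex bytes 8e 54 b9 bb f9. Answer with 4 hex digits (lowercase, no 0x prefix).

03db

Key hex bytes 15 80 44 1f e3 f7 is 6 bytes ≤ B = 7; zero-pad to 7 bytes: K' = 15 80 44 1f e3 f7 00.
K' ⊕ ipad = 23 b6 72 29 d5 c1 36.  K' ⊕ opad = 49 dc 18 43 bf ab 5c.
Inner input = (K'⊕ipad) ∥ m = 23 b6 72 29 d5 c1 36 ∥ 8e 54 b9 bb f9.
Inner hash: sum = 35+182+114+41+213+193+54+142+84+185+187+249 = 1679 → 06 8f.
Outer input = (K'⊕opad) ∥ inner = 49 dc 18 43 bf ab 5c ∥ 06 8f.
Outer hash (tag): sum = 73+220+24+67+191+171+92+6+143 = 987 → 03 db.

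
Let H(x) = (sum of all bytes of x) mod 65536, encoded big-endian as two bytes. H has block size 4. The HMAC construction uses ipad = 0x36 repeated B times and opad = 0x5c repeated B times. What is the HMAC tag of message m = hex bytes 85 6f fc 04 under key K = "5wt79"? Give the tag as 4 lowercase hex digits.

Key "5wt79" = 35 77 74 37 39 is 5 bytes > B = 4, so hash it first: H(key) = 01 90, then zero-pad to 4 bytes: K' = 01 90 00 00.
K' ⊕ ipad = 37 a6 36 36.  K' ⊕ opad = 5d cc 5c 5c.
Inner input = (K'⊕ipad) ∥ m = 37 a6 36 36 ∥ 85 6f fc 04.
Inner hash: sum = 55+166+54+54+133+111+252+4 = 829 → 03 3d.
Outer input = (K'⊕opad) ∥ inner = 5d cc 5c 5c ∥ 03 3d.
Outer hash (tag): sum = 93+204+92+92+3+61 = 545 → 02 21.

0221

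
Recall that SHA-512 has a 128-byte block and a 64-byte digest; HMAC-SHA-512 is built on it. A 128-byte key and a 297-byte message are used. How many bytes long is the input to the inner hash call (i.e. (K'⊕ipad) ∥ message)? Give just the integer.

425

Key is 128 ≤ 128 bytes, zero-padded: |K'| = 128.
Inner input = (K'⊕ipad) ∥ m → 128 + 297 = 425 bytes.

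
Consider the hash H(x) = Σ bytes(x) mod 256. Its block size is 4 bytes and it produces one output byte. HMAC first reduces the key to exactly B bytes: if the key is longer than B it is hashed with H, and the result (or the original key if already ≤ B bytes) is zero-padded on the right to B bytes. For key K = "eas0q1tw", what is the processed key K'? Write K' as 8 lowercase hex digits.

|K| = 8 > B = 4, so first hash the key.
H(K): sum = 101+97+115+48+113+49+116+119 = 758; mod 256 = 246 → f6.
Zero-pad H(K) = f6 to 4 bytes: K' = f6 00 00 00.

f6000000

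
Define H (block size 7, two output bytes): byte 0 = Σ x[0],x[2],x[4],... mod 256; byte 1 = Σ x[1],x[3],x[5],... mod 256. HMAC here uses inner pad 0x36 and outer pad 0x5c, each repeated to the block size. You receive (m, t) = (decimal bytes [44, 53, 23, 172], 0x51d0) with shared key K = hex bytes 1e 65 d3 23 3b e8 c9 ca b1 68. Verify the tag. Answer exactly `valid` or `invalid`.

Key hex bytes 1e 65 d3 23 3b e8 c9 ca b1 68 is 10 bytes > B = 7, so hash it first: H(key) = a6 a2, then zero-pad to 7 bytes: K' = a6 a2 00 00 00 00 00.
K' ⊕ ipad = 90 94 36 36 36 36 36; K' ⊕ opad = fa fe 5c 5c 5c 5c 5c.
Inner hash: even-index sum = 531 mod 256 = 19; odd-index sum = 323 mod 256 = 67 → 13 43.
Outer hash (recomputed tag): even-index sum = 593 mod 256 = 81; odd-index sum = 457 mod 256 = 201 → 51 c9.
Recomputed tag = 51c9; claimed = 51d0 → mismatch.

invalid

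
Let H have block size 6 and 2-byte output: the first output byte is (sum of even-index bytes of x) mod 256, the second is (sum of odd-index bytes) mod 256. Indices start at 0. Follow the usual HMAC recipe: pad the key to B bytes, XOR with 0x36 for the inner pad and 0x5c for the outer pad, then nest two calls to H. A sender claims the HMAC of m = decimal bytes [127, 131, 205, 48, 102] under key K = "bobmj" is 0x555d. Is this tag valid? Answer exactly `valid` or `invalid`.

invalid

Key "bobmj" = 62 6f 62 6d 6a is 5 bytes ≤ B = 6; zero-pad to 6 bytes: K' = 62 6f 62 6d 6a 00.
K' ⊕ ipad = 54 59 54 5b 5c 36; K' ⊕ opad = 3e 33 3e 31 36 5c.
Inner hash: even-index sum = 694 mod 256 = 182; odd-index sum = 413 mod 256 = 157 → b6 9d.
Outer hash (recomputed tag): even-index sum = 360 mod 256 = 104; odd-index sum = 349 mod 256 = 93 → 68 5d.
Recomputed tag = 685d; claimed = 555d → mismatch.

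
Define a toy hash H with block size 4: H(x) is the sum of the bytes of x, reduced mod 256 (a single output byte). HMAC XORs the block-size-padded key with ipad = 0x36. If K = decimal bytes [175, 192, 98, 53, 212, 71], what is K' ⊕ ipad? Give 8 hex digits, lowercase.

17363636

Key decimal bytes [175, 192, 98, 53, 212, 71] = af c0 62 35 d4 47 is 6 bytes > B = 4, so hash it first: H(key) = 21, then zero-pad to 4 bytes: K' = 21 00 00 00.
XOR each byte with 0x36: 21⊕36=17, 00⊕36=36, 00⊕36=36, 00⊕36=36.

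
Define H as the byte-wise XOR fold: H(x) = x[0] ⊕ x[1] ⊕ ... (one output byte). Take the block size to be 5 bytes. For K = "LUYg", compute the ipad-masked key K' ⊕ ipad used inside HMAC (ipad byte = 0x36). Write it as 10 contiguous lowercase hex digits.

7a636f5136

Key "LUYg" = 4c 55 59 67 is 4 bytes ≤ B = 5; zero-pad to 5 bytes: K' = 4c 55 59 67 00.
XOR each byte with 0x36: 4c⊕36=7a, 55⊕36=63, 59⊕36=6f, 67⊕36=51, 00⊕36=36.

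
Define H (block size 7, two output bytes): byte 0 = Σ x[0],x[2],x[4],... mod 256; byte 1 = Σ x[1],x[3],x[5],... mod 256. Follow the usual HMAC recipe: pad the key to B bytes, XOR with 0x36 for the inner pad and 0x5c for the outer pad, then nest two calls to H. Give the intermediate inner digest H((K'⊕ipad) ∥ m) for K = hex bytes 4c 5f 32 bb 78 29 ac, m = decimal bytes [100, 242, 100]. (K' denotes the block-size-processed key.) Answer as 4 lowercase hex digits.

Key hex bytes 4c 5f 32 bb 78 29 ac is exactly B = 7 bytes: K' = 4c 5f 32 bb 78 29 ac.
K' ⊕ ipad = 7a 69 04 8d 4e 1f 9a.
Inner input = 7a 69 04 8d 4e 1f 9a ∥ 64 f2 64.
Inner hash: even-index sum = 600 mod 256 = 88; odd-index sum = 477 mod 256 = 221 → 58 dd.

58dd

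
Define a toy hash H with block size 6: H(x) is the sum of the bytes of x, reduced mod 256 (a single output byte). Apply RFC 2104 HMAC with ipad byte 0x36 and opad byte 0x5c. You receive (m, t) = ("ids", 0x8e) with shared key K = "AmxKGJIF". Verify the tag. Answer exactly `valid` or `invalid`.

valid

Key "AmxKGJIF" = 41 6d 78 4b 47 4a 49 46 is 8 bytes > B = 6, so hash it first: H(key) = 91, then zero-pad to 6 bytes: K' = 91 00 00 00 00 00.
K' ⊕ ipad = a7 36 36 36 36 36; K' ⊕ opad = cd 5c 5c 5c 5c 5c.
Inner hash: sum = 167+54+54+54+54+54+105+100+115 = 757; mod 256 = 245 → f5.
Outer hash (recomputed tag): sum = 205+92+92+92+92+92+245 = 910; mod 256 = 142 → 8e.
Recomputed tag = 8e; claimed = 8e → match.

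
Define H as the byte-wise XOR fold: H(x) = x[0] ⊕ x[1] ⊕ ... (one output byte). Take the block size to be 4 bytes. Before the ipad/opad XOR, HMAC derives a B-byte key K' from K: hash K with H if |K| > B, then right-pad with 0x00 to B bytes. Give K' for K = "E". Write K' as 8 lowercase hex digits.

45000000

Key "E" = 45 is 1 byte ≤ B = 4; zero-pad to 4 bytes: K' = 45 00 00 00.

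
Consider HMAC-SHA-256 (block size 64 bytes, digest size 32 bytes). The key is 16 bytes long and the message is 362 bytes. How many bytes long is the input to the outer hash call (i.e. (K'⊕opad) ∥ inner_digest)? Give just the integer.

96

Key is 16 ≤ 64 bytes, zero-padded: |K'| = 64.
Outer input = (K'⊕opad) ∥ H(inner) → 64 + 32 = 96 bytes.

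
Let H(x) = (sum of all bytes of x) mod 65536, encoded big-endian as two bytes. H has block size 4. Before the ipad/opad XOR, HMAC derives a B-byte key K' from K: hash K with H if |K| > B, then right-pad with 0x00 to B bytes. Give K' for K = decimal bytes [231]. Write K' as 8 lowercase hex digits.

Key decimal bytes [231] = e7 is 1 byte ≤ B = 4; zero-pad to 4 bytes: K' = e7 00 00 00.

e7000000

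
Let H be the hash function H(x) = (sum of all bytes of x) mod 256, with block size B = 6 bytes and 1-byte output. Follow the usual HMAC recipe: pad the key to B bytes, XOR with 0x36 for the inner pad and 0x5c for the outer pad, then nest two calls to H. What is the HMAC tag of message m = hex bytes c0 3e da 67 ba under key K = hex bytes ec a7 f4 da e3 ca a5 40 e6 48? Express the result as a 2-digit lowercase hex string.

67

Key hex bytes ec a7 f4 da e3 ca a5 40 e6 48 is 10 bytes > B = 6, so hash it first: H(key) = 21, then zero-pad to 6 bytes: K' = 21 00 00 00 00 00.
K' ⊕ ipad = 17 36 36 36 36 36.  K' ⊕ opad = 7d 5c 5c 5c 5c 5c.
Inner input = (K'⊕ipad) ∥ m = 17 36 36 36 36 36 ∥ c0 3e da 67 ba.
Inner hash: sum = 23+54+54+54+54+54+192+62+218+103+186 = 1054; mod 256 = 30 → 1e.
Outer input = (K'⊕opad) ∥ inner = 7d 5c 5c 5c 5c 5c ∥ 1e.
Outer hash (tag): sum = 125+92+92+92+92+92+30 = 615; mod 256 = 103 → 67.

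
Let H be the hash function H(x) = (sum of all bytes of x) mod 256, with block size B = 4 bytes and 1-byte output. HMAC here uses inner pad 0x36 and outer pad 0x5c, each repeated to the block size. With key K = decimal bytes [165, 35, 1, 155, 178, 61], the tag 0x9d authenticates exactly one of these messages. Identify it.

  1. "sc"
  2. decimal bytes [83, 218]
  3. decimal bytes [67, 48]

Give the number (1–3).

3

Key decimal bytes [165, 35, 1, 155, 178, 61] = a5 23 01 9b b2 3d is 6 bytes > B = 4, so hash it first: H(key) = 53, then zero-pad to 4 bytes: K' = 53 00 00 00.
K' ⊕ ipad = 65 36 36 36; K' ⊕ opad = 0f 5c 5c 5c.
m1: inner = H(65 36 36 36 73 63) = dd; tag = H(0f 5c 5c 5c dd) = 00
m2: inner = H(65 36 36 36 53 da) = 34; tag = H(0f 5c 5c 5c 34) = 57
m3: inner = H(65 36 36 36 43 30) = 7a; tag = H(0f 5c 5c 5c 7a) = 9d ← matches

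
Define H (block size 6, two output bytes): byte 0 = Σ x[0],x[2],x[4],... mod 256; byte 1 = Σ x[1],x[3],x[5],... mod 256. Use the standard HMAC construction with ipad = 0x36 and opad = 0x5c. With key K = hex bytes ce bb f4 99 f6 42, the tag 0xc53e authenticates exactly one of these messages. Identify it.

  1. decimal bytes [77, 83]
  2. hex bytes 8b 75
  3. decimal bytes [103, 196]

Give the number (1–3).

Key hex bytes ce bb f4 99 f6 42 is exactly B = 6 bytes: K' = ce bb f4 99 f6 42.
K' ⊕ ipad = f8 8d c2 af c0 74; K' ⊕ opad = 92 e7 a8 c5 aa 1e.
m1: inner = H(f8 8d c2 af c0 74 4d 53) = c7 03; tag = H(92 e7 a8 c5 aa 1e c7 03) = abcd
m2: inner = H(f8 8d c2 af c0 74 8b 75) = 05 25; tag = H(92 e7 a8 c5 aa 1e 05 25) = e9ef
m3: inner = H(f8 8d c2 af c0 74 67 c4) = e1 74; tag = H(92 e7 a8 c5 aa 1e e1 74) = c53e ← matches

3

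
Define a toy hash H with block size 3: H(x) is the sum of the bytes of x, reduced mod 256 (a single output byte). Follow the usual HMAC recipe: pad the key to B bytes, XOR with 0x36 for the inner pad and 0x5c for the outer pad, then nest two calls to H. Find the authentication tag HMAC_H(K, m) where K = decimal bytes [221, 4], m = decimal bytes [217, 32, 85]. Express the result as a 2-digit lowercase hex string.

d6

Key decimal bytes [221, 4] = dd 04 is 2 bytes ≤ B = 3; zero-pad to 3 bytes: K' = dd 04 00.
K' ⊕ ipad = eb 32 36.  K' ⊕ opad = 81 58 5c.
Inner input = (K'⊕ipad) ∥ m = eb 32 36 ∥ d9 20 55.
Inner hash: sum = 235+50+54+217+32+85 = 673; mod 256 = 161 → a1.
Outer input = (K'⊕opad) ∥ inner = 81 58 5c ∥ a1.
Outer hash (tag): sum = 129+88+92+161 = 470; mod 256 = 214 → d6.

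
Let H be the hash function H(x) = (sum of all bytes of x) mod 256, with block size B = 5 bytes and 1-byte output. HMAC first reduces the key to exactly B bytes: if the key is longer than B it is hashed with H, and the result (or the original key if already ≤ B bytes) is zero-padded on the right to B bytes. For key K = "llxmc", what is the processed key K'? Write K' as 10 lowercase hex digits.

6c6c786d63

Key "llxmc" = 6c 6c 78 6d 63 is exactly B = 5 bytes: K' = 6c 6c 78 6d 63.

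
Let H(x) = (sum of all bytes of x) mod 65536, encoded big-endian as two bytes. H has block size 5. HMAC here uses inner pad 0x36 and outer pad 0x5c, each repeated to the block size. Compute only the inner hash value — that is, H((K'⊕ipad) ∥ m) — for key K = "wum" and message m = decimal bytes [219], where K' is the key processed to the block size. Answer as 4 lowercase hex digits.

Key "wum" = 77 75 6d is 3 bytes ≤ B = 5; zero-pad to 5 bytes: K' = 77 75 6d 00 00.
K' ⊕ ipad = 41 43 5b 36 36.
Inner input = 41 43 5b 36 36 ∥ db.
Inner hash: sum = 65+67+91+54+54+219 = 550 → 02 26.

0226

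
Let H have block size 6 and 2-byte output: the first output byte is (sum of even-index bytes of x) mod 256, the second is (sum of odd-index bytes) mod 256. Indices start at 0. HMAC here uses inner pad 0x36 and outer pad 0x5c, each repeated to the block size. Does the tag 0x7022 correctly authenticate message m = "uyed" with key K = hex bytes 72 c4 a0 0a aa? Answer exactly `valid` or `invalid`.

invalid

Key hex bytes 72 c4 a0 0a aa is 5 bytes ≤ B = 6; zero-pad to 6 bytes: K' = 72 c4 a0 0a aa 00.
K' ⊕ ipad = 44 f2 96 3c 9c 36; K' ⊕ opad = 2e 98 fc 56 f6 5c.
Inner hash: even-index sum = 592 mod 256 = 80; odd-index sum = 577 mod 256 = 65 → 50 41.
Outer hash (recomputed tag): even-index sum = 624 mod 256 = 112; odd-index sum = 395 mod 256 = 139 → 70 8b.
Recomputed tag = 708b; claimed = 7022 → mismatch.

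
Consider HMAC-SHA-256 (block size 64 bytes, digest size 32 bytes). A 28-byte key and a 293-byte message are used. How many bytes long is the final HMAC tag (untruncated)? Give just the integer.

32

The tag is one SHA-256 digest: 32 bytes.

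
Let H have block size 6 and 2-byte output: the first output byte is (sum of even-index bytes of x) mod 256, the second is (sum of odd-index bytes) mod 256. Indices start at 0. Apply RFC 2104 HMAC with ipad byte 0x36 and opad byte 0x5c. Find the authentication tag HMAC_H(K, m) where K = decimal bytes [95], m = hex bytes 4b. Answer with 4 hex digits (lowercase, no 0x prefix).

Key decimal bytes [95] = 5f is 1 byte ≤ B = 6; zero-pad to 6 bytes: K' = 5f 00 00 00 00 00.
K' ⊕ ipad = 69 36 36 36 36 36.  K' ⊕ opad = 03 5c 5c 5c 5c 5c.
Inner input = (K'⊕ipad) ∥ m = 69 36 36 36 36 36 ∥ 4b.
Inner hash: even-index sum = 288 mod 256 = 32; odd-index sum = 162 mod 256 = 162 → 20 a2.
Outer input = (K'⊕opad) ∥ inner = 03 5c 5c 5c 5c 5c ∥ 20 a2.
Outer hash (tag): even-index sum = 219 mod 256 = 219; odd-index sum = 438 mod 256 = 182 → db b6.

dbb6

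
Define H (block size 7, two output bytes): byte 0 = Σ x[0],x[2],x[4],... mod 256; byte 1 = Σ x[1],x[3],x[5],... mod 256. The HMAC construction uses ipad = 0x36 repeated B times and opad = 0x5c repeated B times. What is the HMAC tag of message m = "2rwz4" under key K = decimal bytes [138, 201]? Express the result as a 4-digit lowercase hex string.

Key decimal bytes [138, 201] = 8a c9 is 2 bytes ≤ B = 7; zero-pad to 7 bytes: K' = 8a c9 00 00 00 00 00.
K' ⊕ ipad = bc ff 36 36 36 36 36.  K' ⊕ opad = d6 95 5c 5c 5c 5c 5c.
Inner input = (K'⊕ipad) ∥ m = bc ff 36 36 36 36 36 ∥ 32 72 77 7a 34.
Inner hash: even-index sum = 586 mod 256 = 74; odd-index sum = 584 mod 256 = 72 → 4a 48.
Outer input = (K'⊕opad) ∥ inner = d6 95 5c 5c 5c 5c 5c ∥ 4a 48.
Outer hash (tag): even-index sum = 562 mod 256 = 50; odd-index sum = 407 mod 256 = 151 → 32 97.

3297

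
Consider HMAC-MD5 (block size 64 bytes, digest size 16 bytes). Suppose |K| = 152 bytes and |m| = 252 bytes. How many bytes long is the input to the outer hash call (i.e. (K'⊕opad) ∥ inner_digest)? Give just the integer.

Key is 152 > 64 bytes, so it is hashed to 16 bytes then zero-padded to 64: |K'| = 64.
Outer input = (K'⊕opad) ∥ H(inner) → 64 + 16 = 80 bytes.

80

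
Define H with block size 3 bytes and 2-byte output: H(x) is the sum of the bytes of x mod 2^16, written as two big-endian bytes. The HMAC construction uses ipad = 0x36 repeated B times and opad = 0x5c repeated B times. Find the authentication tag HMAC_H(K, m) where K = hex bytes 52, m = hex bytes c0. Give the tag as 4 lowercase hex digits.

Key hex bytes 52 is 1 byte ≤ B = 3; zero-pad to 3 bytes: K' = 52 00 00.
K' ⊕ ipad = 64 36 36.  K' ⊕ opad = 0e 5c 5c.
Inner input = (K'⊕ipad) ∥ m = 64 36 36 ∥ c0.
Inner hash: sum = 100+54+54+192 = 400 → 01 90.
Outer input = (K'⊕opad) ∥ inner = 0e 5c 5c ∥ 01 90.
Outer hash (tag): sum = 14+92+92+1+144 = 343 → 01 57.

0157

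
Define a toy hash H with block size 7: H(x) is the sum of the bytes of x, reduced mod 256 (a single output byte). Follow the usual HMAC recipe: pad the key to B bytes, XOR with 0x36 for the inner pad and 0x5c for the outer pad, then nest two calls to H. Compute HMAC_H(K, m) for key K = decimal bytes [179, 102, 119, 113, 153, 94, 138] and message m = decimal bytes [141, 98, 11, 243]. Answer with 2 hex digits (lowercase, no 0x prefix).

Key decimal bytes [179, 102, 119, 113, 153, 94, 138] = b3 66 77 71 99 5e 8a is exactly B = 7 bytes: K' = b3 66 77 71 99 5e 8a.
K' ⊕ ipad = 85 50 41 47 af 68 bc.  K' ⊕ opad = ef 3a 2b 2d c5 02 d6.
Inner input = (K'⊕ipad) ∥ m = 85 50 41 47 af 68 bc ∥ 8d 62 0b f3.
Inner hash: sum = 133+80+65+71+175+104+188+141+98+11+243 = 1309; mod 256 = 29 → 1d.
Outer input = (K'⊕opad) ∥ inner = ef 3a 2b 2d c5 02 d6 ∥ 1d.
Outer hash (tag): sum = 239+58+43+45+197+2+214+29 = 827; mod 256 = 59 → 3b.

3b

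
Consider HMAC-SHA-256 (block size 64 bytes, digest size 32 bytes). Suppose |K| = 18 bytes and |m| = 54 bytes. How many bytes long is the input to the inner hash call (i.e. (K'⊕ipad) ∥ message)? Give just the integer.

Key is 18 ≤ 64 bytes, zero-padded: |K'| = 64.
Inner input = (K'⊕ipad) ∥ m → 64 + 54 = 118 bytes.

118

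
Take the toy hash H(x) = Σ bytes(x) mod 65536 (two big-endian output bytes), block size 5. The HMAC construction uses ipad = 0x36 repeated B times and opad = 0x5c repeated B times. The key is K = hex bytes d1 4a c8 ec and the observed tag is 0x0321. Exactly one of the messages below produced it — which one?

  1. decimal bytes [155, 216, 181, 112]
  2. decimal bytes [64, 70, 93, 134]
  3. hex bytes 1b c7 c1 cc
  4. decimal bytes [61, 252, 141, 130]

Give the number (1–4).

Key hex bytes d1 4a c8 ec is 4 bytes ≤ B = 5; zero-pad to 5 bytes: K' = d1 4a c8 ec 00.
K' ⊕ ipad = e7 7c fe da 36; K' ⊕ opad = 8d 16 94 b0 5c.
m1: inner = H(e7 7c fe da 36 9b d8 b5 70) = 06 09; tag = H(8d 16 94 b0 5c 06 09) = 0252
m2: inner = H(e7 7c fe da 36 40 46 5d 86) = 04 da; tag = H(8d 16 94 b0 5c 04 da) = 0321 ← matches
m3: inner = H(e7 7c fe da 36 1b c7 c1 cc) = 05 e0; tag = H(8d 16 94 b0 5c 05 e0) = 0328
m4: inner = H(e7 7c fe da 36 3d fc 8d 82) = 05 b9; tag = H(8d 16 94 b0 5c 05 b9) = 0301

2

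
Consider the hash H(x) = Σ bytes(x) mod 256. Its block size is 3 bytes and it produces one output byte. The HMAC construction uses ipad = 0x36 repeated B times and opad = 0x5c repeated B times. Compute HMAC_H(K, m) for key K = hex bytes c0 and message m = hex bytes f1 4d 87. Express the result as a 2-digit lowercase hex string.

Key hex bytes c0 is 1 byte ≤ B = 3; zero-pad to 3 bytes: K' = c0 00 00.
K' ⊕ ipad = f6 36 36.  K' ⊕ opad = 9c 5c 5c.
Inner input = (K'⊕ipad) ∥ m = f6 36 36 ∥ f1 4d 87.
Inner hash: sum = 246+54+54+241+77+135 = 807; mod 256 = 39 → 27.
Outer input = (K'⊕opad) ∥ inner = 9c 5c 5c ∥ 27.
Outer hash (tag): sum = 156+92+92+39 = 379; mod 256 = 123 → 7b.

7b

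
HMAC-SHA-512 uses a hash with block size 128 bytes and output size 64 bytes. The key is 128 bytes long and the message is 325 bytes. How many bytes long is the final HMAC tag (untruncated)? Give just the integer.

The tag is one SHA-512 digest: 64 bytes.

64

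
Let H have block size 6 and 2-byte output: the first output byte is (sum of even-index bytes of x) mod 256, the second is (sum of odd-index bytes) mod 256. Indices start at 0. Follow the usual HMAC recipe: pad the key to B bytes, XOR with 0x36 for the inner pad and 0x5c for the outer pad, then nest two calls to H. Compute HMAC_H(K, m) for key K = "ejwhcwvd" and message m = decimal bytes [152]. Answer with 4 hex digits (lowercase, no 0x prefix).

Key "ejwhcwvd" = 65 6a 77 68 63 77 76 64 is 8 bytes > B = 6, so hash it first: H(key) = b5 ad, then zero-pad to 6 bytes: K' = b5 ad 00 00 00 00.
K' ⊕ ipad = 83 9b 36 36 36 36.  K' ⊕ opad = e9 f1 5c 5c 5c 5c.
Inner input = (K'⊕ipad) ∥ m = 83 9b 36 36 36 36 ∥ 98.
Inner hash: even-index sum = 391 mod 256 = 135; odd-index sum = 263 mod 256 = 7 → 87 07.
Outer input = (K'⊕opad) ∥ inner = e9 f1 5c 5c 5c 5c ∥ 87 07.
Outer hash (tag): even-index sum = 552 mod 256 = 40; odd-index sum = 432 mod 256 = 176 → 28 b0.

28b0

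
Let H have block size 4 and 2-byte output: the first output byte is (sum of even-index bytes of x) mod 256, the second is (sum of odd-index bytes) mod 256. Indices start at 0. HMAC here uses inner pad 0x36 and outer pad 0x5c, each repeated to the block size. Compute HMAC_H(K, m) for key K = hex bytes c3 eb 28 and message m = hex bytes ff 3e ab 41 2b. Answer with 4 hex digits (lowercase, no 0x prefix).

Key hex bytes c3 eb 28 is 3 bytes ≤ B = 4; zero-pad to 4 bytes: K' = c3 eb 28 00.
K' ⊕ ipad = f5 dd 1e 36.  K' ⊕ opad = 9f b7 74 5c.
Inner input = (K'⊕ipad) ∥ m = f5 dd 1e 36 ∥ ff 3e ab 41 2b.
Inner hash: even-index sum = 744 mod 256 = 232; odd-index sum = 402 mod 256 = 146 → e8 92.
Outer input = (K'⊕opad) ∥ inner = 9f b7 74 5c ∥ e8 92.
Outer hash (tag): even-index sum = 507 mod 256 = 251; odd-index sum = 421 mod 256 = 165 → fb a5.

fba5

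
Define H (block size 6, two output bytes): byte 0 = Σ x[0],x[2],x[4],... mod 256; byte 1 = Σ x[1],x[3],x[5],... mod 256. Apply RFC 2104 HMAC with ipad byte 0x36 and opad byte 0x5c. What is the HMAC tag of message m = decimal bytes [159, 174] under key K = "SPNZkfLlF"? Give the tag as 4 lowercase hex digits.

2d3c

Key "SPNZkfLlF" = 53 50 4e 5a 6b 66 4c 6c 46 is 9 bytes > B = 6, so hash it first: H(key) = 9e 7c, then zero-pad to 6 bytes: K' = 9e 7c 00 00 00 00.
K' ⊕ ipad = a8 4a 36 36 36 36.  K' ⊕ opad = c2 20 5c 5c 5c 5c.
Inner input = (K'⊕ipad) ∥ m = a8 4a 36 36 36 36 ∥ 9f ae.
Inner hash: even-index sum = 435 mod 256 = 179; odd-index sum = 356 mod 256 = 100 → b3 64.
Outer input = (K'⊕opad) ∥ inner = c2 20 5c 5c 5c 5c ∥ b3 64.
Outer hash (tag): even-index sum = 557 mod 256 = 45; odd-index sum = 316 mod 256 = 60 → 2d 3c.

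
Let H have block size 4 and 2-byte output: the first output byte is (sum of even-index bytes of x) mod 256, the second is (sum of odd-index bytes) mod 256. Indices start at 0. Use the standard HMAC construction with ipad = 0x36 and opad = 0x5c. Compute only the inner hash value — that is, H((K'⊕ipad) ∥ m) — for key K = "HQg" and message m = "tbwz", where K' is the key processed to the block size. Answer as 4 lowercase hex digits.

Key "HQg" = 48 51 67 is 3 bytes ≤ B = 4; zero-pad to 4 bytes: K' = 48 51 67 00.
K' ⊕ ipad = 7e 67 51 36.
Inner input = 7e 67 51 36 ∥ 74 62 77 7a.
Inner hash: even-index sum = 442 mod 256 = 186; odd-index sum = 377 mod 256 = 121 → ba 79.

ba79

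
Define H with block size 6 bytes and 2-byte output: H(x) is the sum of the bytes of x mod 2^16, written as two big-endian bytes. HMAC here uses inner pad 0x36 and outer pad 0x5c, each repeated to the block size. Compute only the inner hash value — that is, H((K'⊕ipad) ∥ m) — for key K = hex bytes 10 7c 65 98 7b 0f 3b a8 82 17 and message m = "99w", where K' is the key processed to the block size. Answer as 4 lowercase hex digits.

Key hex bytes 10 7c 65 98 7b 0f 3b a8 82 17 is 10 bytes > B = 6, so hash it first: H(key) = 03 8f, then zero-pad to 6 bytes: K' = 03 8f 00 00 00 00.
K' ⊕ ipad = 35 b9 36 36 36 36.
Inner input = 35 b9 36 36 36 36 ∥ 39 39 77.
Inner hash: sum = 53+185+54+54+54+54+57+57+119 = 687 → 02 af.

02af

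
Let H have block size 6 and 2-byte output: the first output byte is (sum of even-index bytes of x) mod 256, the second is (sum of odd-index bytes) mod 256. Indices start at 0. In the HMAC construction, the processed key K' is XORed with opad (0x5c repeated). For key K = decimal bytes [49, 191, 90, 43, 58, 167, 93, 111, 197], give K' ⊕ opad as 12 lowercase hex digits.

Key decimal bytes [49, 191, 90, 43, 58, 167, 93, 111, 197] = 31 bf 5a 2b 3a a7 5d 6f c5 is 9 bytes > B = 6, so hash it first: H(key) = e7 00, then zero-pad to 6 bytes: K' = e7 00 00 00 00 00.
XOR each byte with 0x5c: e7⊕5c=bb, 00⊕5c=5c, 00⊕5c=5c, 00⊕5c=5c, 00⊕5c=5c, 00⊕5c=5c.

bb5c5c5c5c5c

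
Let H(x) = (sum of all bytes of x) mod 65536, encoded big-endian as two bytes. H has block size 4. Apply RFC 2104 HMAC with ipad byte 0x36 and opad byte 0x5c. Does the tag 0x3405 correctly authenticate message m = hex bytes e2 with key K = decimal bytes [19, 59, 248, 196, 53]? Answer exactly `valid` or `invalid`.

invalid

Key decimal bytes [19, 59, 248, 196, 53] = 13 3b f8 c4 35 is 5 bytes > B = 4, so hash it first: H(key) = 02 3f, then zero-pad to 4 bytes: K' = 02 3f 00 00.
K' ⊕ ipad = 34 09 36 36; K' ⊕ opad = 5e 63 5c 5c.
Inner hash: sum = 52+9+54+54+226 = 395 → 01 8b.
Outer hash (recomputed tag): sum = 94+99+92+92+1+139 = 517 → 02 05.
Recomputed tag = 0205; claimed = 3405 → mismatch.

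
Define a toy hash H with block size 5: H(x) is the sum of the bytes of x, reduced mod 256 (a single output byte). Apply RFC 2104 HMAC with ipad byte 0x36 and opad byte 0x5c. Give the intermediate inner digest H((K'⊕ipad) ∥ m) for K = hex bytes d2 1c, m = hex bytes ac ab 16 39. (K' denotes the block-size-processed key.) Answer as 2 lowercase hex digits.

Key hex bytes d2 1c is 2 bytes ≤ B = 5; zero-pad to 5 bytes: K' = d2 1c 00 00 00.
K' ⊕ ipad = e4 2a 36 36 36.
Inner input = e4 2a 36 36 36 ∥ ac ab 16 39.
Inner hash: sum = 228+42+54+54+54+172+171+22+57 = 854; mod 256 = 86 → 56.

56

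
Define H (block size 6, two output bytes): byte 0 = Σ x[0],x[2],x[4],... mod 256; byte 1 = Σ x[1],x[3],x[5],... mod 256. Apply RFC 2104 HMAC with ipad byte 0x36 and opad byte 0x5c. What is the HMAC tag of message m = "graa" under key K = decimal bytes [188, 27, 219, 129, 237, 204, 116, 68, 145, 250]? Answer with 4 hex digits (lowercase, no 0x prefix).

8081

Key decimal bytes [188, 27, 219, 129, 237, 204, 116, 68, 145, 250] = bc 1b db 81 ed cc 74 44 91 fa is 10 bytes > B = 6, so hash it first: H(key) = 89 a6, then zero-pad to 6 bytes: K' = 89 a6 00 00 00 00.
K' ⊕ ipad = bf 90 36 36 36 36.  K' ⊕ opad = d5 fa 5c 5c 5c 5c.
Inner input = (K'⊕ipad) ∥ m = bf 90 36 36 36 36 ∥ 67 72 61 61.
Inner hash: even-index sum = 499 mod 256 = 243; odd-index sum = 463 mod 256 = 207 → f3 cf.
Outer input = (K'⊕opad) ∥ inner = d5 fa 5c 5c 5c 5c ∥ f3 cf.
Outer hash (tag): even-index sum = 640 mod 256 = 128; odd-index sum = 641 mod 256 = 129 → 80 81.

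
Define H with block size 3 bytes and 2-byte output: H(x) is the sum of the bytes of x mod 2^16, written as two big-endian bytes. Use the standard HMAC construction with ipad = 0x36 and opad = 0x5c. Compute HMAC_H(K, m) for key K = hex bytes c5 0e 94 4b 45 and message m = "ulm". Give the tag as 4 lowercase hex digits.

01e2

Key hex bytes c5 0e 94 4b 45 is 5 bytes > B = 3, so hash it first: H(key) = 01 f7, then zero-pad to 3 bytes: K' = 01 f7 00.
K' ⊕ ipad = 37 c1 36.  K' ⊕ opad = 5d ab 5c.
Inner input = (K'⊕ipad) ∥ m = 37 c1 36 ∥ 75 6c 6d.
Inner hash: sum = 55+193+54+117+108+109 = 636 → 02 7c.
Outer input = (K'⊕opad) ∥ inner = 5d ab 5c ∥ 02 7c.
Outer hash (tag): sum = 93+171+92+2+124 = 482 → 01 e2.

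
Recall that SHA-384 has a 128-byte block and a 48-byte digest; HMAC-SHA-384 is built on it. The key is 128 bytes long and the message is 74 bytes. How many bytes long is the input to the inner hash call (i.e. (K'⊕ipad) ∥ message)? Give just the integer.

202

Key is 128 ≤ 128 bytes, zero-padded: |K'| = 128.
Inner input = (K'⊕ipad) ∥ m → 128 + 74 = 202 bytes.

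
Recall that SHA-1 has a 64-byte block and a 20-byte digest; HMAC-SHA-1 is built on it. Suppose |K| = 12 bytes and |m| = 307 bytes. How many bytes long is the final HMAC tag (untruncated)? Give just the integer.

20

The tag is one SHA-1 digest: 20 bytes.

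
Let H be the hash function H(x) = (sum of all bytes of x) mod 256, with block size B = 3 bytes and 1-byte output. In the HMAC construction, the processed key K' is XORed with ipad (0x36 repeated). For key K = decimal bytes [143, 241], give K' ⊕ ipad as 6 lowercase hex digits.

b9c736

Key decimal bytes [143, 241] = 8f f1 is 2 bytes ≤ B = 3; zero-pad to 3 bytes: K' = 8f f1 00.
XOR each byte with 0x36: 8f⊕36=b9, f1⊕36=c7, 00⊕36=36.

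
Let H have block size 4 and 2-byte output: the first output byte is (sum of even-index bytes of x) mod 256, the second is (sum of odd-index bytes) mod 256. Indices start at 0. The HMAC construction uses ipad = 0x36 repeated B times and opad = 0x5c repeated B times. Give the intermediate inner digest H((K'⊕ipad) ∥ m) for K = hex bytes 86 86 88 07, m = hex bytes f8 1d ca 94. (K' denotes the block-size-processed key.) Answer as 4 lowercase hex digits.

Key hex bytes 86 86 88 07 is exactly B = 4 bytes: K' = 86 86 88 07.
K' ⊕ ipad = b0 b0 be 31.
Inner input = b0 b0 be 31 ∥ f8 1d ca 94.
Inner hash: even-index sum = 816 mod 256 = 48; odd-index sum = 402 mod 256 = 146 → 30 92.

3092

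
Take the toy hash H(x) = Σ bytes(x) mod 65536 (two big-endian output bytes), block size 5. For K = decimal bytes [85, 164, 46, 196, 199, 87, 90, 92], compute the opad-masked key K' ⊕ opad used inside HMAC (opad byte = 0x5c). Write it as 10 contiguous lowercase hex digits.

Key decimal bytes [85, 164, 46, 196, 199, 87, 90, 92] = 55 a4 2e c4 c7 57 5a 5c is 8 bytes > B = 5, so hash it first: H(key) = 03 bf, then zero-pad to 5 bytes: K' = 03 bf 00 00 00.
XOR each byte with 0x5c: 03⊕5c=5f, bf⊕5c=e3, 00⊕5c=5c, 00⊕5c=5c, 00⊕5c=5c.

5fe35c5c5c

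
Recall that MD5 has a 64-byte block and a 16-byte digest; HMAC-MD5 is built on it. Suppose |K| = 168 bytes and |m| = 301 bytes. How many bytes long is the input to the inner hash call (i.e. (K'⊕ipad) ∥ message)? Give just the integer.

365

Key is 168 > 64 bytes, so it is hashed to 16 bytes then zero-padded to 64: |K'| = 64.
Inner input = (K'⊕ipad) ∥ m → 64 + 301 = 365 bytes.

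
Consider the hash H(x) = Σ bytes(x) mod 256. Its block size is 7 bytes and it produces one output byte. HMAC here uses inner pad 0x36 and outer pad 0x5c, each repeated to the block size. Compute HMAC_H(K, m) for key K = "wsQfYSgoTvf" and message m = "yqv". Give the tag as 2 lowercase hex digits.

40

Key "wsQfYSgoTvf" = 77 73 51 66 59 53 67 6f 54 76 66 is 11 bytes > B = 7, so hash it first: H(key) = 53, then zero-pad to 7 bytes: K' = 53 00 00 00 00 00 00.
K' ⊕ ipad = 65 36 36 36 36 36 36.  K' ⊕ opad = 0f 5c 5c 5c 5c 5c 5c.
Inner input = (K'⊕ipad) ∥ m = 65 36 36 36 36 36 36 ∥ 79 71 76.
Inner hash: sum = 101+54+54+54+54+54+54+121+113+118 = 777; mod 256 = 9 → 09.
Outer input = (K'⊕opad) ∥ inner = 0f 5c 5c 5c 5c 5c 5c ∥ 09.
Outer hash (tag): sum = 15+92+92+92+92+92+92+9 = 576; mod 256 = 64 → 40.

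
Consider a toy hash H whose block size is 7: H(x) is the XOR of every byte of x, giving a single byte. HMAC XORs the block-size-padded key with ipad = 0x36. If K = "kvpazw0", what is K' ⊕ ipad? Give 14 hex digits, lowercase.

5d4046574c4106

Key "kvpazw0" = 6b 76 70 61 7a 77 30 is exactly B = 7 bytes: K' = 6b 76 70 61 7a 77 30.
XOR each byte with 0x36: 6b⊕36=5d, 76⊕36=40, 70⊕36=46, 61⊕36=57, 7a⊕36=4c, 77⊕36=41, 30⊕36=06.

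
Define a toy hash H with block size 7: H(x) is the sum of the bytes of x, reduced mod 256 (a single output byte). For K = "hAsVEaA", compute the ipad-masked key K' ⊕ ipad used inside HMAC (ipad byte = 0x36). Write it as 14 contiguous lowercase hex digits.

Key "hAsVEaA" = 68 41 73 56 45 61 41 is exactly B = 7 bytes: K' = 68 41 73 56 45 61 41.
XOR each byte with 0x36: 68⊕36=5e, 41⊕36=77, 73⊕36=45, 56⊕36=60, 45⊕36=73, 61⊕36=57, 41⊕36=77.

5e774560735777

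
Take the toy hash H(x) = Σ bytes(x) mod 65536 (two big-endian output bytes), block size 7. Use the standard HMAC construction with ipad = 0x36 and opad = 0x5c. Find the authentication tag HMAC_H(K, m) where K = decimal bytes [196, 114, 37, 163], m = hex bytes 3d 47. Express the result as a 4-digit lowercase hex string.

0359

Key decimal bytes [196, 114, 37, 163] = c4 72 25 a3 is 4 bytes ≤ B = 7; zero-pad to 7 bytes: K' = c4 72 25 a3 00 00 00.
K' ⊕ ipad = f2 44 13 95 36 36 36.  K' ⊕ opad = 98 2e 79 ff 5c 5c 5c.
Inner input = (K'⊕ipad) ∥ m = f2 44 13 95 36 36 36 ∥ 3d 47.
Inner hash: sum = 242+68+19+149+54+54+54+61+71 = 772 → 03 04.
Outer input = (K'⊕opad) ∥ inner = 98 2e 79 ff 5c 5c 5c ∥ 03 04.
Outer hash (tag): sum = 152+46+121+255+92+92+92+3+4 = 857 → 03 59.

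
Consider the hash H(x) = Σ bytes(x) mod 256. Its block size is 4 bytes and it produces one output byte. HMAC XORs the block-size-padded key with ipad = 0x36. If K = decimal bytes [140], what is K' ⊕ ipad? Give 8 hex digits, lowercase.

ba363636

Key decimal bytes [140] = 8c is 1 byte ≤ B = 4; zero-pad to 4 bytes: K' = 8c 00 00 00.
XOR each byte with 0x36: 8c⊕36=ba, 00⊕36=36, 00⊕36=36, 00⊕36=36.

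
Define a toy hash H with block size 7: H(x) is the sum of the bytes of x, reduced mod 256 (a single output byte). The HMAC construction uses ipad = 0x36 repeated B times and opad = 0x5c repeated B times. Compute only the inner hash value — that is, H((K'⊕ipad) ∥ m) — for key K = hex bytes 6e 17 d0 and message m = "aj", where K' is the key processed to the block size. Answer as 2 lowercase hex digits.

02

Key hex bytes 6e 17 d0 is 3 bytes ≤ B = 7; zero-pad to 7 bytes: K' = 6e 17 d0 00 00 00 00.
K' ⊕ ipad = 58 21 e6 36 36 36 36.
Inner input = 58 21 e6 36 36 36 36 ∥ 61 6a.
Inner hash: sum = 88+33+230+54+54+54+54+97+106 = 770; mod 256 = 2 → 02.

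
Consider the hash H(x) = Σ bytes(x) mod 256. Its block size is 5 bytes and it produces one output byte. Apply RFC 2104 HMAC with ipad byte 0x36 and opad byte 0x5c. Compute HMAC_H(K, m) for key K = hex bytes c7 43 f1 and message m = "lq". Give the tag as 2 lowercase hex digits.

Key hex bytes c7 43 f1 is 3 bytes ≤ B = 5; zero-pad to 5 bytes: K' = c7 43 f1 00 00.
K' ⊕ ipad = f1 75 c7 36 36.  K' ⊕ opad = 9b 1f ad 5c 5c.
Inner input = (K'⊕ipad) ∥ m = f1 75 c7 36 36 ∥ 6c 71.
Inner hash: sum = 241+117+199+54+54+108+113 = 886; mod 256 = 118 → 76.
Outer input = (K'⊕opad) ∥ inner = 9b 1f ad 5c 5c ∥ 76.
Outer hash (tag): sum = 155+31+173+92+92+118 = 661; mod 256 = 149 → 95.

95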